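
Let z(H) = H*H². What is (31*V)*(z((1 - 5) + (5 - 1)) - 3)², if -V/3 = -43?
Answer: 35991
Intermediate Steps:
V = 129 (V = -3*(-43) = 129)
z(H) = H³
(31*V)*(z((1 - 5) + (5 - 1)) - 3)² = (31*129)*(((1 - 5) + (5 - 1))³ - 3)² = 3999*((-4 + 4)³ - 3)² = 3999*(0³ - 3)² = 3999*(0 - 3)² = 3999*(-3)² = 3999*9 = 35991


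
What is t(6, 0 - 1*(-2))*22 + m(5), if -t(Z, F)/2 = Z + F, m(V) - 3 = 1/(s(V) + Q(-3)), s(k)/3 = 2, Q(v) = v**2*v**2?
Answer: -30362/87 ≈ -348.99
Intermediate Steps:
Q(v) = v**4
s(k) = 6 (s(k) = 3*2 = 6)
m(V) = 262/87 (m(V) = 3 + 1/(6 + (-3)**4) = 3 + 1/(6 + 81) = 3 + 1/87 = 262/87)
t(Z, F) = -2*F - 2*Z (t(Z, F) = -2*(Z + F) = -2*(F + Z) = -2*F - 2*Z)
t(6, 0 - 1*(-2))*22 + m(5) = (-2*(0 - 1*(-2)) - 2*6)*22 + 262/87 = (-2*(0 + 2) - 12)*22 + 262/87 = (-2*2 - 12)*22 + 262/87 = (-4 - 12)*22 + 262/87 = -16*22 + 262/87 = -352 + 262/87 = -30362/87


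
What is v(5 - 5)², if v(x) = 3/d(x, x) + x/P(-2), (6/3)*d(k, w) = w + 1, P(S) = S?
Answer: 36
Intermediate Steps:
d(k, w) = ½ + w/2 (d(k, w) = (w + 1)/2 = (1 + w)/2 = ½ + w/2)
v(x) = 3/(½ + x/2) - x/2 (v(x) = 3/(½ + x/2) + x/(-2) = 3/(½ + x/2) + x*(-½) = 3/(½ + x/2) - x/2)
v(5 - 5)² = ((12 - (5 - 5)*(1 + (5 - 5)))/(2*(1 + (5 - 5))))² = ((12 - 1*0*(1 + 0))/(2*(1 + 0)))² = ((½)*(12 - 1*0*1)/1)² = ((½)*1*(12 + 0))² = ((½)*1*12)² = 6² = 36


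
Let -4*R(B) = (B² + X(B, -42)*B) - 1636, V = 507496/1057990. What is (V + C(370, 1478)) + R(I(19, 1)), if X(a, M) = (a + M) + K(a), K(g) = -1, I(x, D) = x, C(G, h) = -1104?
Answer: -1419336583/2115980 ≈ -670.77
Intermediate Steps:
V = 253748/528995 (V = 507496*(1/1057990) = 253748/528995 ≈ 0.47968)
X(a, M) = -1 + M + a (X(a, M) = (a + M) - 1 = (M + a) - 1 = -1 + M + a)
R(B) = 409 - B²/4 - B*(-43 + B)/4 (R(B) = -((B² + (-1 - 42 + B)*B) - 1636)/4 = -((B² + (-43 + B)*B) - 1636)/4 = -((B² + B*(-43 + B)) - 1636)/4 = -(-1636 + B² + B*(-43 + B))/4 = 409 - B²/4 - B*(-43 + B)/4)
(V + C(370, 1478)) + R(I(19, 1)) = (253748/528995 - 1104) + (409 - ½*19² + (43/4)*19) = -583756732/528995 + (409 - ½*361 + 817/4) = -583756732/528995 + (409 - 361/2 + 817/4) = -583756732/528995 + 1731/4 = -1419336583/2115980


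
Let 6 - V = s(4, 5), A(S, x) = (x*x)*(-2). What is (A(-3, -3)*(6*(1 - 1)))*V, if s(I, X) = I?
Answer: 0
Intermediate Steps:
A(S, x) = -2*x**2 (A(S, x) = x**2*(-2) = -2*x**2)
V = 2 (V = 6 - 1*4 = 6 - 4 = 2)
(A(-3, -3)*(6*(1 - 1)))*V = ((-2*(-3)**2)*(6*(1 - 1)))*2 = ((-2*9)*(6*0))*2 = -18*0*2 = 0*2 = 0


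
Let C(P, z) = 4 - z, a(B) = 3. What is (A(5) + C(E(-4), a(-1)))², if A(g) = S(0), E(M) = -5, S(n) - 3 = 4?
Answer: 64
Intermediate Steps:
S(n) = 7 (S(n) = 3 + 4 = 7)
A(g) = 7
(A(5) + C(E(-4), a(-1)))² = (7 + (4 - 1*3))² = (7 + (4 - 3))² = (7 + 1)² = 8² = 64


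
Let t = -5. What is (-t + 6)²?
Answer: 121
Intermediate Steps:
(-t + 6)² = (-1*(-5) + 6)² = (5 + 6)² = 11² = 121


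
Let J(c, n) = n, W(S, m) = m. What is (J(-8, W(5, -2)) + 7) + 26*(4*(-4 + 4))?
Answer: 5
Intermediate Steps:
(J(-8, W(5, -2)) + 7) + 26*(4*(-4 + 4)) = (-2 + 7) + 26*(4*(-4 + 4)) = 5 + 26*(4*0) = 5 + 26*0 = 5 + 0 = 5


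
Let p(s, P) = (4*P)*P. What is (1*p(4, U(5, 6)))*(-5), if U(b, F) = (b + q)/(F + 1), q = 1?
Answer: -720/49 ≈ -14.694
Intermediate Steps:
U(b, F) = (1 + b)/(1 + F) (U(b, F) = (b + 1)/(F + 1) = (1 + b)/(1 + F))
p(s, P) = 4*P**2
(1*p(4, U(5, 6)))*(-5) = (1*(4*((1 + 5)/(1 + 6))**2))*(-5) = (1*(4*(6/7)**2))*(-5) = (1*(4*(36/49)))*(-5) = (1*(144/49))*(-5) = (144/49)*(-5) = -720/49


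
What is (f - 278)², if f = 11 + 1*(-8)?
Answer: 75625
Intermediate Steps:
f = 3 (f = 11 - 8 = 3)
(f - 278)² = (3 - 278)² = (-275)² = 75625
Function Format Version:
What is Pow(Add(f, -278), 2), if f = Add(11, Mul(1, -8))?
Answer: 75625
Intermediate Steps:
f = 3 (f = Add(11, -8) = 3)
Pow(Add(f, -278), 2) = Pow(Add(3, -278), 2) = Pow(-275, 2) = 75625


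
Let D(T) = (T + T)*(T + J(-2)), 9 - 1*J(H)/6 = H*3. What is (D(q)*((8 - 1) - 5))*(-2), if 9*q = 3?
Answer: -2168/9 ≈ -240.89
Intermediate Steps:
q = 1/3 (q = (1/9)*3 = 1/3 ≈ 0.33333)
J(H) = 54 - 18*H (J(H) = 54 - 6*H*3 = 54 - 18*H)
D(T) = 2*T*(90 + T) (D(T) = (T + T)*(T + (54 - 18*(-2))) = (2*T)*(T + (54 + 36)) = (2*T)*(T + 90) = (2*T)*(90 + T) = 2*T*(90 + T))
(D(q)*((8 - 1) - 5))*(-2) = ((2*(1/3)*(90 + 1/3))*((8 - 1) - 5))*(-2) = ((2*(1/3)*(271/3))*(7 - 5))*(-2) = ((542/9)*2)*(-2) = (1084/9)*(-2) = -2168/9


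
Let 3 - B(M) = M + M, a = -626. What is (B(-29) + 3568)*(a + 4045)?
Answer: 12407551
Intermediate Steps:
B(M) = 3 - 2*M (B(M) = 3 - (M + M) = 3 - 2*M)
(B(-29) + 3568)*(a + 4045) = ((3 - 2*(-29)) + 3568)*(-626 + 4045) = ((3 + 58) + 3568)*3419 = (61 + 3568)*3419 = 3629*3419 = 12407551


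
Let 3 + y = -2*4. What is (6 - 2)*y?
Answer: -44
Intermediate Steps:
y = -11 (y = -3 - 2*4 = -3 - 8 = -11)
(6 - 2)*y = (6 - 2)*(-11) = 4*(-11) = -44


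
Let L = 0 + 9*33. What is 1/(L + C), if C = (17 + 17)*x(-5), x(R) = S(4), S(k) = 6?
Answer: 1/501 ≈ 0.0019960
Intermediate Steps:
x(R) = 6
L = 297 (L = 0 + 297 = 297)
C = 204 (C = (17 + 17)*6 = 34*6 = 204)
1/(L + C) = 1/(297 + 204) = 1/501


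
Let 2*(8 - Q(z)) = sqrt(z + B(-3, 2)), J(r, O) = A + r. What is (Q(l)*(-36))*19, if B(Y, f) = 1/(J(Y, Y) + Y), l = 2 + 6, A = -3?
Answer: -5472 + 114*sqrt(71) ≈ -4511.4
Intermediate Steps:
J(r, O) = -3 + r
l = 8
B(Y, f) = 1/(-3 + 2*Y) (B(Y, f) = 1/((-3 + Y) + Y) = 1/(-3 + 2*Y))
Q(z) = 8 - sqrt(-1/9 + z)/2 (Q(z) = 8 - sqrt(z + 1/(-3 + 2*(-3)))/2 = 8 - sqrt(z + 1/(-3 - 6))/2 = 8 - sqrt(z + 1/(-9))/2 = 8 - sqrt(z - 1/9)/2 = 8 - sqrt(-1/9 + z)/2)
(Q(l)*(-36))*19 = ((8 - sqrt(-1 + 9*8)/6)*(-36))*19 = ((8 - sqrt(-1 + 72)/6)*(-36))*19 = ((8 - sqrt(71)/6)*(-36))*19 = (-288 + 6*sqrt(71))*19 = -5472 + 114*sqrt(71)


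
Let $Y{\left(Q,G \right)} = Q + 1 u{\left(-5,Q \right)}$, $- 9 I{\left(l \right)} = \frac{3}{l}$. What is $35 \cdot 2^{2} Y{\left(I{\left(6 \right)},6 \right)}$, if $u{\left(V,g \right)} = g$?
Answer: $- \frac{140}{9} \approx -15.556$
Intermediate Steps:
$I{\left(l \right)} = - \frac{1}{3 l}$ ($I{\left(l \right)} = - \frac{3 \frac{1}{l}}{9} = - \frac{1}{3 l}$)
$Y{\left(Q,G \right)} = 2 Q$ ($Y{\left(Q,G \right)} = Q + 1 Q = Q + Q = 2 Q$)
$35 \cdot 2^{2} Y{\left(I{\left(6 \right)},6 \right)} = 35 \cdot 2^{2} \cdot 2 \left(- \frac{1}{3 \cdot 6}\right) = 35 \cdot 4 \cdot 2 \left(\left(- \frac{1}{3}\right) \frac{1}{6}\right) = 140 \cdot 2 \left(- \frac{1}{18}\right) = 140 \left(- \frac{1}{9}\right) = - \frac{140}{9}$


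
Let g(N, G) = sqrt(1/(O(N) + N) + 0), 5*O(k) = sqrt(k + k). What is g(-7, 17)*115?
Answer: 115*sqrt(5)*sqrt(-1/(35 - I*sqrt(14))) ≈ 2.3069 - 43.281*I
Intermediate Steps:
O(k) = sqrt(2)*sqrt(k)/5 (O(k) = sqrt(k + k)/5 = sqrt(2*k)/5 = (sqrt(2)*sqrt(k))/5 = sqrt(2)*sqrt(k)/5)
g(N, G) = sqrt(1/(N + sqrt(2)*sqrt(N)/5)) (g(N, G) = sqrt(1/(sqrt(2)*sqrt(N)/5 + N) + 0) = sqrt(1/(N + sqrt(2)*sqrt(N)/5) + 0) = sqrt(1/(N + sqrt(2)*sqrt(N)/5)))
g(-7, 17)*115 = (sqrt(5)*sqrt(1/(5*(-7) + sqrt(2)*sqrt(-7))))*115 = (sqrt(5)*sqrt(1/(-35 + sqrt(2)*(I*sqrt(7)))))*115 = (sqrt(5)*sqrt(1/(-35 + I*sqrt(14))))*115 = (sqrt(5)/sqrt(-35 + I*sqrt(14)))*115 = 115*sqrt(5)/sqrt(-35 + I*sqrt(14))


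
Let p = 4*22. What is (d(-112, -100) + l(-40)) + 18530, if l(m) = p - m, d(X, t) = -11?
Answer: 18647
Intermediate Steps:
p = 88
l(m) = 88 - m
(d(-112, -100) + l(-40)) + 18530 = (-11 + (88 - 1*(-40))) + 18530 = (-11 + (88 + 40)) + 18530 = (-11 + 128) + 18530 = 117 + 18530 = 18647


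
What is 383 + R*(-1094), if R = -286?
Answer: 313267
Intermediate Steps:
383 + R*(-1094) = 383 - 286*(-1094) = 383 + 312884 = 313267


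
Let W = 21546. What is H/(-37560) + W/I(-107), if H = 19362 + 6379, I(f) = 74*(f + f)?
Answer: -304225559/148700040 ≈ -2.0459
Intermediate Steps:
I(f) = 148*f (I(f) = 74*(2*f) = 148*f)
H = 25741
H/(-37560) + W/I(-107) = 25741/(-37560) + 21546/((148*(-107))) = 25741*(-1/37560) + 21546/(-15836) = -25741/37560 + 21546*(-1/15836) = -25741/37560 - 10773/7918 = -304225559/148700040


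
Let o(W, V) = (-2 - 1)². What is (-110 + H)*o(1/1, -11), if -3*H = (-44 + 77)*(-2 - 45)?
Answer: 3663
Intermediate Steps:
o(W, V) = 9 (o(W, V) = (-3)² = 9)
H = 517 (H = -(-44 + 77)*(-2 - 45)/3 = -11*(-47) = -⅓*(-1551) = 517)
(-110 + H)*o(1/1, -11) = (-110 + 517)*9 = 407*9 = 3663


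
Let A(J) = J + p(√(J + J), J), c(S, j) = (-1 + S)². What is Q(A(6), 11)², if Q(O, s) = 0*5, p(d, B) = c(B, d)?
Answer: 0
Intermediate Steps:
p(d, B) = (-1 + B)²
A(J) = J + (-1 + J)²
Q(O, s) = 0
Q(A(6), 11)² = 0² = 0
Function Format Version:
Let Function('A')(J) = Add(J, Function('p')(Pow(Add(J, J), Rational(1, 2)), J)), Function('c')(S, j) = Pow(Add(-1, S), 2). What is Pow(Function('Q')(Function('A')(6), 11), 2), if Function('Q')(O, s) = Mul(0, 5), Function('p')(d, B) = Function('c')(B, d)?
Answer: 0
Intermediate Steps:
Function('p')(d, B) = Pow(Add(-1, B), 2)
Function('A')(J) = Add(J, Pow(Add(-1, J), 2))
Function('Q')(O, s) = 0
Pow(Function('Q')(Function('A')(6), 11), 2) = Pow(0, 2) = 0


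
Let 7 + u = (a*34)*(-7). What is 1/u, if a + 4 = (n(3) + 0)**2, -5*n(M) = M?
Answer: 25/21483 ≈ 0.0011637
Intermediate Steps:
n(M) = -M/5
a = -91/25 (a = -4 + (-1/5*3 + 0)**2 = -4 + (-3/5 + 0)**2 = -4 + (-3/5)**2 = -4 + 9/25 = -91/25 ≈ -3.6400)
u = 21483/25 (u = -7 - 91/25*34*(-7) = -7 - 3094/25*(-7) = -7 + 21658/25 = 21483/25 ≈ 859.32)
1/u = 1/(21483/25) = 25/21483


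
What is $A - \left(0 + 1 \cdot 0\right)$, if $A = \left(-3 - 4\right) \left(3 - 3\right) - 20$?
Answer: $-20$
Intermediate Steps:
$A = -20$ ($A = \left(-7\right) 0 - 20 = 0 - 20 = -20$)
$A - \left(0 + 1 \cdot 0\right) = -20 - \left(0 + 1 \cdot 0\right) = -20 - \left(0 + 0\right) = -20 - 0 = -20 + 0 = -20$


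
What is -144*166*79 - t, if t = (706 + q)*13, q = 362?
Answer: -1902300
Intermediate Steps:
t = 13884 (t = (706 + 362)*13 = 1068*13 = 13884)
-144*166*79 - t = -144*166*79 - 1*13884 = -23904*79 - 13884 = -1888416 - 13884 = -1902300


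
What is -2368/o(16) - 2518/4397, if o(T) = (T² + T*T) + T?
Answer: -733850/145101 ≈ -5.0575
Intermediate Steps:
o(T) = T + 2*T² (o(T) = (T² + T²) + T = 2*T² + T = T + 2*T²)
-2368/o(16) - 2518/4397 = -2368*1/(16*(1 + 2*16)) - 2518/4397 = -2368*1/(16*(1 + 32)) - 2518*1/4397 = -2368/(16*33) - 2518/4397 = -2368/528 - 2518/4397 = -2368*1/528 - 2518/4397 = -148/33 - 2518/4397 = -733850/145101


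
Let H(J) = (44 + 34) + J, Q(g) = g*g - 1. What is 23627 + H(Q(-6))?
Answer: 23740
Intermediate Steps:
Q(g) = -1 + g² (Q(g) = g² - 1 = -1 + g²)
H(J) = 78 + J
23627 + H(Q(-6)) = 23627 + (78 + (-1 + (-6)²)) = 23627 + (78 + (-1 + 36)) = 23627 + (78 + 35) = 23627 + 113 = 23740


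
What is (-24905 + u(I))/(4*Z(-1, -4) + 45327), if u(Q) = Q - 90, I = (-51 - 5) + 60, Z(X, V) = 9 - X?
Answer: -24991/45367 ≈ -0.55086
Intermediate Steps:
I = 4 (I = -56 + 60 = 4)
u(Q) = -90 + Q
(-24905 + u(I))/(4*Z(-1, -4) + 45327) = (-24905 + (-90 + 4))/(4*(9 - 1*(-1)) + 45327) = (-24905 - 86)/(4*(9 + 1) + 45327) = -24991/(4*10 + 45327) = -24991/(40 + 45327) = -24991/45367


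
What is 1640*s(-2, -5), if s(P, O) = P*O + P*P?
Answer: 22960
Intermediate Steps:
s(P, O) = P² + O*P (s(P, O) = O*P + P² = P² + O*P)
1640*s(-2, -5) = 1640*(-2*(-5 - 2)) = 1640*(-2*(-7)) = 1640*14 = 22960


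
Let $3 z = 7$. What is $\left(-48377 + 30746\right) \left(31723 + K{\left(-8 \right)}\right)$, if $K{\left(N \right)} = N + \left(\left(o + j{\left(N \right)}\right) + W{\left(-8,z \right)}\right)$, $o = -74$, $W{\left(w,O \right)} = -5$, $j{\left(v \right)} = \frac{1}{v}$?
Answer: $- \frac{4462176897}{8} \approx -5.5777 \cdot 10^{8}$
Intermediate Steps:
$z = \frac{7}{3}$ ($z = \frac{1}{3} \cdot 7 = \frac{7}{3} \approx 2.3333$)
$K{\left(N \right)} = -79 + N + \frac{1}{N}$ ($K{\left(N \right)} = N - \left(79 - \frac{1}{N}\right) = -79 + N + \frac{1}{N}$)
$\left(-48377 + 30746\right) \left(31723 + K{\left(-8 \right)}\right) = \left(-48377 + 30746\right) \left(31723 - \left(87 + \frac{1}{8}\right)\right) = - 17631 \left(31723 - \frac{697}{8}\right) = \left(-17631\right) \frac{253087}{8} = - \frac{4462176897}{8}$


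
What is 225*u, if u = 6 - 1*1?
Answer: 1125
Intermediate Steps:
u = 5 (u = 6 - 1 = 5)
225*u = 225*5 = 1125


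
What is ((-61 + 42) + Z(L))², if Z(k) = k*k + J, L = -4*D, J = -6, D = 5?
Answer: 140625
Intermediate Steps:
L = -20 (L = -4*5 = -20)
Z(k) = -6 + k² (Z(k) = k*k - 6 = k² - 6 = -6 + k²)
((-61 + 42) + Z(L))² = ((-61 + 42) + (-6 + (-20)²))² = (-19 + (-6 + 400))² = (-19 + 394)² = 375² = 140625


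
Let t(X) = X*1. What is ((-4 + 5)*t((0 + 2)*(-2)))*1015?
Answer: -4060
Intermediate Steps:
t(X) = X
((-4 + 5)*t((0 + 2)*(-2)))*1015 = ((-4 + 5)*((0 + 2)*(-2)))*1015 = (1*(2*(-2)))*1015 = (1*(-4))*1015 = -4*1015 = -4060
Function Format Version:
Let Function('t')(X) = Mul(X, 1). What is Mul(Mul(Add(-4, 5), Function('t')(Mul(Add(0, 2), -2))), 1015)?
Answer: -4060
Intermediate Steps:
Function('t')(X) = X
Mul(Mul(Add(-4, 5), Function('t')(Mul(Add(0, 2), -2))), 1015) = Mul(Mul(Add(-4, 5), Mul(Add(0, 2), -2)), 1015) = Mul(Mul(1, Mul(2, -2)), 1015) = Mul(Mul(1, -4), 1015) = Mul(-4, 1015) = -4060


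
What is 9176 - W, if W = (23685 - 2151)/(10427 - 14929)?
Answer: 20665943/2251 ≈ 9180.8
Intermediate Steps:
W = -10767/2251 (W = 21534/(-4502) = 21534*(-1/4502) = -10767/2251 ≈ -4.7832)
9176 - W = 9176 - 1*(-10767/2251) = 9176 + 10767/2251 = 20665943/2251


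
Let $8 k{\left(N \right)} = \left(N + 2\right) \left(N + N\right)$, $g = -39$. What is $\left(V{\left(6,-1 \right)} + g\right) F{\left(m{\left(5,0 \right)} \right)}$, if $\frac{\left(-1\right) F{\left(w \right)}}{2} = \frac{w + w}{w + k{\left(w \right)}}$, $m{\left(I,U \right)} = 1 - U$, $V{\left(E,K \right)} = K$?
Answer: $\frac{640}{7} \approx 91.429$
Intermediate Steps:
$k{\left(N \right)} = \frac{N \left(2 + N\right)}{4}$ ($k{\left(N \right)} = \frac{\left(N + 2\right) \left(N + N\right)}{8} = \frac{\left(2 + N\right) 2 N}{8} = \frac{2 N \left(2 + N\right)}{8} = \frac{N \left(2 + N\right)}{4}$)
$F{\left(w \right)} = - \frac{4 w}{w + \frac{w \left(2 + w\right)}{4}}$ ($F{\left(w \right)} = - 2 \frac{w + w}{w + \frac{w \left(2 + w\right)}{4}} = - 2 \frac{2 w}{w + \frac{w \left(2 + w\right)}{4}} = - \frac{4 w}{w + \frac{w \left(2 + w\right)}{4}}$)
$\left(V{\left(6,-1 \right)} + g\right) F{\left(m{\left(5,0 \right)} \right)} = \left(-1 - 39\right) \left(- \frac{16}{6 + \left(1 - 0\right)}\right) = - 40 \left(- \frac{16}{6 + \left(1 + 0\right)}\right) = - 40 \left(- \frac{16}{6 + 1}\right) = - 40 \left(- \frac{16}{7}\right) = - 40 \left(\left(-16\right) \frac{1}{7}\right) = \left(-40\right) \left(- \frac{16}{7}\right) = \frac{640}{7}$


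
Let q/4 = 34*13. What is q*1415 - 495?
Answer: 2501225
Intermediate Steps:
q = 1768 (q = 4*(34*13) = 4*442 = 1768)
q*1415 - 495 = 1768*1415 - 495 = 2501720 - 495 = 2501225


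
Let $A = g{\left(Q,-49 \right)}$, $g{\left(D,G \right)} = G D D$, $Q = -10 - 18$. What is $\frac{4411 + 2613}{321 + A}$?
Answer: $- \frac{7024}{38095} \approx -0.18438$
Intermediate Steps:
$Q = -28$
$g{\left(D,G \right)} = G D^{2}$ ($g{\left(D,G \right)} = D G D = G D^{2}$)
$A = -38416$ ($A = - 49 \left(-28\right)^{2} = \left(-49\right) 784 = -38416$)
$\frac{4411 + 2613}{321 + A} = \frac{4411 + 2613}{321 - 38416} = \frac{7024}{-38095} = 7024 \left(- \frac{1}{38095}\right) = - \frac{7024}{38095}$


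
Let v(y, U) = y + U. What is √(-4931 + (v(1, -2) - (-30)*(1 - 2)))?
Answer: I*√4962 ≈ 70.441*I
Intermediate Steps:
v(y, U) = U + y
√(-4931 + (v(1, -2) - (-30)*(1 - 2))) = √(-4931 + ((-2 + 1) - (-30)*(1 - 2))) = √(-4931 + (-1 - (-30)*(-1))) = √(-4931 + (-1 - 30*1)) = √(-4931 + (-1 - 30)) = √(-4931 - 31) = √(-4962) = I*√4962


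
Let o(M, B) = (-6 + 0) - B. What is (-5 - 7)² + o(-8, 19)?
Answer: 119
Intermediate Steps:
o(M, B) = -6 - B
(-5 - 7)² + o(-8, 19) = (-5 - 7)² + (-6 - 1*19) = (-12)² + (-6 - 19) = 144 - 25 = 119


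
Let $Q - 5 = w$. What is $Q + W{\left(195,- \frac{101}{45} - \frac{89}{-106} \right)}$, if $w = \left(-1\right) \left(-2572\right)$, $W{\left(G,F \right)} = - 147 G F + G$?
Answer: $\frac{4562369}{106} \approx 43041.0$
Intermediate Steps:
$W{\left(G,F \right)} = G - 147 F G$ ($W{\left(G,F \right)} = - 147 F G + G = G - 147 F G$)
$w = 2572$
$Q = 2577$ ($Q = 5 + 2572 = 2577$)
$Q + W{\left(195,- \frac{101}{45} - \frac{89}{-106} \right)} = 2577 + 195 \left(1 - 147 \left(- \frac{101}{45} - \frac{89}{-106}\right)\right) = 2577 + 195 \left(1 - 147 \left(\left(-101\right) \frac{1}{45} - - \frac{89}{106}\right)\right) = 2577 + 195 \left(1 - 147 \left(- \frac{101}{45} + \frac{89}{106}\right)\right) = 2577 + 195 \left(1 - - \frac{328349}{1590}\right) = 2577 + 195 \left(1 + \frac{328349}{1590}\right) = 2577 + 195 \cdot \frac{329939}{1590} = 2577 + \frac{4289207}{106} = \frac{4562369}{106}$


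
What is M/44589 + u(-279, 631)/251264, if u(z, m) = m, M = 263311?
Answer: 66188710763/11203610496 ≈ 5.9078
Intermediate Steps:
M/44589 + u(-279, 631)/251264 = 263311/44589 + 631/251264 = 66188710763/11203610496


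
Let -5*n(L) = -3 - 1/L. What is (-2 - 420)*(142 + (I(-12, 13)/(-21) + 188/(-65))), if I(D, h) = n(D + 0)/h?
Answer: -5283229/90 ≈ -58703.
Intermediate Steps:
n(L) = ⅗ + 1/(5*L) (n(L) = -(-3 - 1/L)/5 = ⅗ + 1/(5*L))
I(D, h) = (1 + 3*D)/(5*D*h) (I(D, h) = ((1 + 3*(D + 0))/(5*(D + 0)))/h = ((1 + 3*D)/(5*D))/h = (1 + 3*D)/(5*D*h))
(-2 - 420)*(142 + (I(-12, 13)/(-21) + 188/(-65))) = (-2 - 420)*(142 + (((⅕)*(1 + 3*(-12))/(-12*13))/(-21) + 188/(-65))) = -422*(142 + (((⅕)*(-1/12)*(1/13)*(1 - 36))*(-1/21) + 188*(-1/65))) = -422*(142 + (((⅕)*(-1/12)*(1/13)*(-35))*(-1/21) - 188/65)) = -422*(142 + ((7/156)*(-1/21) - 188/65)) = -422*(142 + (-1/468 - 188/65)) = -422*(142 - 521/180) = -422*25039/180 = -5283229/90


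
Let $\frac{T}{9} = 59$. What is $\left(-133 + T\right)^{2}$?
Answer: $158404$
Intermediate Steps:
$T = 531$ ($T = 9 \cdot 59 = 531$)
$\left(-133 + T\right)^{2} = \left(-133 + 531\right)^{2} = 398^{2} = 158404$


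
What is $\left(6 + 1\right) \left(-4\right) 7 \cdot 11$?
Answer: $-2156$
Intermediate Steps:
$\left(6 + 1\right) \left(-4\right) 7 \cdot 11 = 7 \left(-4\right) 7 \cdot 11 = \left(-28\right) 7 \cdot 11 = \left(-196\right) 11 = -2156$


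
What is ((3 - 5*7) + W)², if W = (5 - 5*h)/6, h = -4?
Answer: 27889/36 ≈ 774.69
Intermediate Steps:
W = 25/6 (W = (5 - 5*(-4))/6 = (5 + 20)*(⅙) = 25*(⅙) = 25/6 ≈ 4.1667)
((3 - 5*7) + W)² = ((3 - 5*7) + 25/6)² = ((3 - 35) + 25/6)² = (-32 + 25/6)² = (-167/6)² = 27889/36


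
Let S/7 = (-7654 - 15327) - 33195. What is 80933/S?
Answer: -80933/393232 ≈ -0.20581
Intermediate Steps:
S = -393232 (S = 7*((-7654 - 15327) - 33195) = 7*(-22981 - 33195) = 7*(-56176) = -393232)
80933/S = 80933/(-393232) = 80933*(-1/393232) = -80933/393232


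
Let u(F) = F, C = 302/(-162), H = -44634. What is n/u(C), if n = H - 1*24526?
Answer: 5601960/151 ≈ 37099.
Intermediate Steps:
C = -151/81 (C = 302*(-1/162) = -151/81 ≈ -1.8642)
n = -69160 (n = -44634 - 1*24526 = -44634 - 24526 = -69160)
n/u(C) = -69160/(-151/81) = -69160*(-81/151) = 5601960/151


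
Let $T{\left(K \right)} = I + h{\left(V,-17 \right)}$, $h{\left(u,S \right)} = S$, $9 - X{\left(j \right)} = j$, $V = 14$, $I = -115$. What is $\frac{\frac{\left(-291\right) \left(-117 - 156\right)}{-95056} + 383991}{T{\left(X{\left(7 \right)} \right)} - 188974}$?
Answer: $- \frac{2807736081}{1382743072} \approx -2.0306$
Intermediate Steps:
$X{\left(j \right)} = 9 - j$
$T{\left(K \right)} = -132$ ($T{\left(K \right)} = -115 - 17 = -132$)
$\frac{\frac{\left(-291\right) \left(-117 - 156\right)}{-95056} + 383991}{T{\left(X{\left(7 \right)} \right)} - 188974} = \frac{\frac{\left(-291\right) \left(-117 - 156\right)}{-95056} + 383991}{-132 - 188974} = \frac{\left(-291\right) \left(-273\right) \left(- \frac{1}{95056}\right) + 383991}{-189106} = \left(79443 \left(- \frac{1}{95056}\right) + 383991\right) \left(- \frac{1}{189106}\right) = \left(- \frac{6111}{7312} + 383991\right) \left(- \frac{1}{189106}\right) = \frac{2807736081}{7312} \left(- \frac{1}{189106}\right) = - \frac{2807736081}{1382743072}$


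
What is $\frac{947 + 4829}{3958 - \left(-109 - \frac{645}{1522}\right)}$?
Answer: $\frac{8791072}{6190619} \approx 1.4201$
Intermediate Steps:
$\frac{947 + 4829}{3958 - \left(-109 - \frac{645}{1522}\right)} = \frac{5776}{3958 + \left(\left(279 - - \frac{645}{1522}\right) - 170\right)} = \frac{5776}{3958 + \left(\left(279 + \frac{645}{1522}\right) - 170\right)} = \frac{5776}{3958 + \left(\frac{425283}{1522} - 170\right)} = \frac{5776}{3958 + \frac{166543}{1522}} = \frac{5776}{\frac{6190619}{1522}} = 5776 \cdot \frac{1522}{6190619} = \frac{8791072}{6190619}$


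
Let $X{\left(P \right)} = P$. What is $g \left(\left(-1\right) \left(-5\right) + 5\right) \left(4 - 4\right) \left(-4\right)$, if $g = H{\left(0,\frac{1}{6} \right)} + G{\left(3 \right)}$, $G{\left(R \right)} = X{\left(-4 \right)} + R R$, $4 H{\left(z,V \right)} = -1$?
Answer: $0$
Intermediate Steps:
$H{\left(z,V \right)} = - \frac{1}{4}$ ($H{\left(z,V \right)} = \frac{1}{4} \left(-1\right) = - \frac{1}{4}$)
$G{\left(R \right)} = -4 + R^{2}$ ($G{\left(R \right)} = -4 + R R = -4 + R^{2}$)
$g = \frac{19}{4}$ ($g = - \frac{1}{4} - \left(4 - 3^{2}\right) = - \frac{1}{4} + \left(-4 + 9\right) = - \frac{1}{4} + 5 = \frac{19}{4} \approx 4.75$)
$g \left(\left(-1\right) \left(-5\right) + 5\right) \left(4 - 4\right) \left(-4\right) = \frac{19 \left(\left(-1\right) \left(-5\right) + 5\right)}{4} \left(4 - 4\right) \left(-4\right) = \frac{19 \left(5 + 5\right)}{4} \cdot 0 \left(-4\right) = \frac{19}{4} \cdot 10 \cdot 0 = \frac{95}{2} \cdot 0 = 0$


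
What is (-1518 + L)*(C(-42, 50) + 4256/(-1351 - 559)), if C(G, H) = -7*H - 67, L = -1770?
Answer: 1316393544/955 ≈ 1.3784e+6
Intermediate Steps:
C(G, H) = -67 - 7*H
(-1518 + L)*(C(-42, 50) + 4256/(-1351 - 559)) = (-1518 - 1770)*((-67 - 7*50) + 4256/(-1351 - 559)) = -3288*((-67 - 350) + 4256/(-1910)) = -3288*(-417 + 4256*(-1/1910)) = -3288*(-417 - 2128/955) = -3288*(-400363/955) = 1316393544/955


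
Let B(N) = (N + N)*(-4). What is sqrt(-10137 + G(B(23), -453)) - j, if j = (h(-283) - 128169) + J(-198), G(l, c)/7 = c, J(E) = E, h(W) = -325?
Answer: 128692 + 2*I*sqrt(3327) ≈ 1.2869e+5 + 115.36*I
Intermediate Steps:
B(N) = -8*N (B(N) = (2*N)*(-4) = -8*N)
G(l, c) = 7*c
j = -128692 (j = (-325 - 128169) - 198 = -128494 - 198 = -128692)
sqrt(-10137 + G(B(23), -453)) - j = sqrt(-10137 + 7*(-453)) - 1*(-128692) = sqrt(-10137 - 3171) + 128692 = sqrt(-13308) + 128692 = 2*I*sqrt(3327) + 128692 = 128692 + 2*I*sqrt(3327)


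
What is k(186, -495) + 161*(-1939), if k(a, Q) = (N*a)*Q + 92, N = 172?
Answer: -16148127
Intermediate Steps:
k(a, Q) = 92 + 172*Q*a (k(a, Q) = (172*a)*Q + 92 = 172*Q*a + 92 = 92 + 172*Q*a)
k(186, -495) + 161*(-1939) = (92 + 172*(-495)*186) + 161*(-1939) = (92 - 15836040) - 312179 = -15835948 - 312179 = -16148127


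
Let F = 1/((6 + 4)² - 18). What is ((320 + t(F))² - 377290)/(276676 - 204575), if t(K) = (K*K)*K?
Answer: -83568393554867839/21919185016341824 ≈ -3.8126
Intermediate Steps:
F = 1/82 (F = 1/(10² - 18) = 1/(100 - 18) = 1/82 ≈ 0.012195)
t(K) = K³ (t(K) = K²*K = K³)
((320 + t(F))² - 377290)/(276676 - 204575) = ((320 + (1/82)³)² - 377290)/(276676 - 204575) = ((320 + 1/551368)² - 377290)/72101 = ((176437761/551368)² - 377290)*(1/72101) = (31130283506693121/304006671424 - 377290)*(1/72101) = -83568393554867839/304006671424*1/72101 = -83568393554867839/21919185016341824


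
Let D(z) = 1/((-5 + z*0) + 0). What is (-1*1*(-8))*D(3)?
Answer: -8/5 ≈ -1.6000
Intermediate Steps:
D(z) = -⅕ (D(z) = 1/((-5 + 0) + 0) = 1/(-5 + 0) = 1/(-5) = -⅕)
(-1*1*(-8))*D(3) = (-1*1*(-8))*(-⅕) = -1*(-8)*(-⅕) = 8*(-⅕) = -8/5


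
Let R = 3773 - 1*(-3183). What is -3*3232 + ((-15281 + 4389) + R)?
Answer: -13632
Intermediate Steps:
R = 6956 (R = 3773 + 3183 = 6956)
-3*3232 + ((-15281 + 4389) + R) = -3*3232 + ((-15281 + 4389) + 6956) = -9696 + (-10892 + 6956) = -9696 - 3936 = -13632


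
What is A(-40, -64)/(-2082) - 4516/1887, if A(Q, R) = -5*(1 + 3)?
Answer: -520254/218263 ≈ -2.3836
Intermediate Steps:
A(Q, R) = -20 (A(Q, R) = -5*4 = -20)
A(-40, -64)/(-2082) - 4516/1887 = -20/(-2082) - 4516/1887 = -20*(-1/2082) - 4516*1/1887 = 10/1041 - 4516/1887 = -520254/218263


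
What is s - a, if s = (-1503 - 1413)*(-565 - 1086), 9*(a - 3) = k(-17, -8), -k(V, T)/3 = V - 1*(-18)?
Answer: 14442940/3 ≈ 4.8143e+6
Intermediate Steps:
k(V, T) = -54 - 3*V (k(V, T) = -3*(V - 1*(-18)) = -3*(V + 18) = -3*(18 + V) = -54 - 3*V)
a = 8/3 (a = 3 + (-54 - 3*(-17))/9 = 3 + (-54 + 51)/9 = 3 + (1/9)*(-3) = 3 - 1/3 = 8/3 ≈ 2.6667)
s = 4814316 (s = -2916*(-1651) = 4814316)
s - a = 4814316 - 1*8/3 = 4814316 - 8/3 = 14442940/3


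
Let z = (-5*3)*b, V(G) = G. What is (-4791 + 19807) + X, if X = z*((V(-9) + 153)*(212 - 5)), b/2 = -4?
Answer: 3591976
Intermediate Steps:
b = -8 (b = 2*(-4) = -8)
z = 120 (z = -5*3*(-8) = -15*(-8) = 120)
X = 3576960 (X = 120*((-9 + 153)*(212 - 5)) = 120*(144*207) = 120*29808 = 3576960)
(-4791 + 19807) + X = (-4791 + 19807) + 3576960 = 15016 + 3576960 = 3591976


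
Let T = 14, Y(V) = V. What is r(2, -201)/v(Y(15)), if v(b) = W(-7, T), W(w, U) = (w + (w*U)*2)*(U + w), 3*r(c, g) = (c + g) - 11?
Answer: 10/203 ≈ 0.049261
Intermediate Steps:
r(c, g) = -11/3 + c/3 + g/3 (r(c, g) = ((c + g) - 11)/3 = (-11 + c + g)/3 = -11/3 + c/3 + g/3)
W(w, U) = (U + w)*(w + 2*U*w) (W(w, U) = (w + (U*w)*2)*(U + w) = (w + 2*U*w)*(U + w) = (U + w)*(w + 2*U*w))
v(b) = -1421 (v(b) = -7*(14 - 7 + 2*14² + 2*14*(-7)) = -7*(14 - 7 + 2*196 - 196) = -7*(14 - 7 + 392 - 196) = -7*203 = -1421)
r(2, -201)/v(Y(15)) = (-11/3 + (⅓)*2 + (⅓)*(-201))/(-1421) = (-11/3 + ⅔ - 67)*(-1/1421) = -70*(-1/1421) = 10/203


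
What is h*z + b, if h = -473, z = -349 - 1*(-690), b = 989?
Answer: -160304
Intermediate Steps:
z = 341 (z = -349 + 690 = 341)
h*z + b = -473*341 + 989 = -161293 + 989 = -160304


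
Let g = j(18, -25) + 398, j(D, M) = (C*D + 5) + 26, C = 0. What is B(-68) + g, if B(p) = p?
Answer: 361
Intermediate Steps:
j(D, M) = 31 (j(D, M) = (0*D + 5) + 26 = (0 + 5) + 26 = 5 + 26 = 31)
g = 429 (g = 31 + 398 = 429)
B(-68) + g = -68 + 429 = 361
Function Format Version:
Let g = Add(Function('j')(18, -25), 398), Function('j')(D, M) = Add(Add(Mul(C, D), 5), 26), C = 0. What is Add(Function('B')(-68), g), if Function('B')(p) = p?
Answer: 361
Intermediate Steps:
Function('j')(D, M) = 31 (Function('j')(D, M) = Add(Add(Mul(0, D), 5), 26) = Add(Add(0, 5), 26) = Add(5, 26) = 31)
g = 429 (g = Add(31, 398) = 429)
Add(Function('B')(-68), g) = Add(-68, 429) = 361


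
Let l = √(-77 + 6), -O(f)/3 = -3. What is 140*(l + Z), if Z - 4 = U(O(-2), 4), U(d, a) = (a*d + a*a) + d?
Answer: 9100 + 140*I*√71 ≈ 9100.0 + 1179.7*I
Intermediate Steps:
O(f) = 9 (O(f) = -3*(-3) = 9)
l = I*√71 (l = √(-71) = I*√71 ≈ 8.4261*I)
U(d, a) = d + a² + a*d (U(d, a) = (a*d + a²) + d = (a² + a*d) + d = d + a² + a*d)
Z = 65 (Z = 4 + (9 + 4² + 4*9) = 4 + (9 + 16 + 36) = 4 + 61 = 65)
140*(l + Z) = 140*(I*√71 + 65) = 140*(65 + I*√71) = 9100 + 140*I*√71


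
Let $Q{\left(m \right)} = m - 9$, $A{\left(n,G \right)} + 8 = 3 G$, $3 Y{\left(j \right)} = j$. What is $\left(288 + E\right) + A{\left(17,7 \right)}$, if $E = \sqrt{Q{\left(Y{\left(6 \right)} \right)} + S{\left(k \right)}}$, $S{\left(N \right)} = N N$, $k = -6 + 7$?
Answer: $301 + i \sqrt{6} \approx 301.0 + 2.4495 i$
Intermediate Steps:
$Y{\left(j \right)} = \frac{j}{3}$
$k = 1$
$A{\left(n,G \right)} = -8 + 3 G$
$S{\left(N \right)} = N^{2}$
$Q{\left(m \right)} = -9 + m$
$E = i \sqrt{6}$ ($E = \sqrt{\left(-9 + \frac{1}{3} \cdot 6\right) + 1^{2}} = \sqrt{\left(-9 + 2\right) + 1} = \sqrt{-7 + 1} = \sqrt{-6} = i \sqrt{6} \approx 2.4495 i$)
$\left(288 + E\right) + A{\left(17,7 \right)} = \left(288 + i \sqrt{6}\right) + \left(-8 + 3 \cdot 7\right) = \left(288 + i \sqrt{6}\right) + \left(-8 + 21\right) = \left(288 + i \sqrt{6}\right) + 13 = 301 + i \sqrt{6}$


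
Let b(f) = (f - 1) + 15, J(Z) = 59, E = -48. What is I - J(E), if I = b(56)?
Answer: 11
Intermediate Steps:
b(f) = 14 + f (b(f) = (-1 + f) + 15 = 14 + f)
I = 70 (I = 14 + 56 = 70)
I - J(E) = 70 - 1*59 = 70 - 59 = 11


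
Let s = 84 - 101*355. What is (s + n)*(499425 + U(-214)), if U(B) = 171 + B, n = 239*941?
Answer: 94447118896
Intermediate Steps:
n = 224899
s = -35771 (s = 84 - 35855 = -35771)
(s + n)*(499425 + U(-214)) = (-35771 + 224899)*(499425 + (171 - 214)) = 189128*(499425 - 43) = 189128*499382 = 94447118896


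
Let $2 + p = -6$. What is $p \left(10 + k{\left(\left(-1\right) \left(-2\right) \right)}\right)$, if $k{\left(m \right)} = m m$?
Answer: $-112$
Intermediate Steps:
$p = -8$ ($p = -2 - 6 = -8$)
$k{\left(m \right)} = m^{2}$
$p \left(10 + k{\left(\left(-1\right) \left(-2\right) \right)}\right) = - 8 \left(10 + \left(\left(-1\right) \left(-2\right)\right)^{2}\right) = - 8 \left(10 + 2^{2}\right) = - 8 \left(10 + 4\right) = \left(-8\right) 14 = -112$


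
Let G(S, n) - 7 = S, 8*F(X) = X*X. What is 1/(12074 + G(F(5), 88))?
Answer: 8/96673 ≈ 8.2753e-5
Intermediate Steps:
F(X) = X**2/8 (F(X) = (X*X)/8 = X**2/8)
G(S, n) = 7 + S
1/(12074 + G(F(5), 88)) = 1/(12074 + (7 + (1/8)*5**2)) = 1/(12074 + (7 + (1/8)*25)) = 1/(12074 + (7 + 25/8)) = 1/(12074 + 81/8) = 1/(96673/8) = 8/96673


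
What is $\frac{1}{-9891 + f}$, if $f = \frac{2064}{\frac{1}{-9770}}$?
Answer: $- \frac{1}{20175171} \approx -4.9566 \cdot 10^{-8}$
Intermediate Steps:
$f = -20165280$ ($f = \frac{2064}{- \frac{1}{9770}} = 2064 \left(-9770\right) = -20165280$)
$\frac{1}{-9891 + f} = \frac{1}{-9891 - 20165280} = \frac{1}{-20175171} = - \frac{1}{20175171}$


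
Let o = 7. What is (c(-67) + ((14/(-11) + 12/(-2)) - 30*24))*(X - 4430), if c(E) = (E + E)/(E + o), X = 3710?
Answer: 5742312/11 ≈ 5.2203e+5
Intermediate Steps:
c(E) = 2*E/(7 + E) (c(E) = (E + E)/(E + 7) = (2*E)/(7 + E) = 2*E/(7 + E))
(c(-67) + ((14/(-11) + 12/(-2)) - 30*24))*(X - 4430) = (2*(-67)/(7 - 67) + ((14/(-11) + 12/(-2)) - 30*24))*(3710 - 4430) = (2*(-67)/(-60) + ((14*(-1/11) + 12*(-½)) - 720))*(-720) = (2*(-67)*(-1/60) + ((-14/11 - 6) - 720))*(-720) = (67/30 + (-80/11 - 720))*(-720) = (67/30 - 8000/11)*(-720) = -239263/330*(-720) = 5742312/11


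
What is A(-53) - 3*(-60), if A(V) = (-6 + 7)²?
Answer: 181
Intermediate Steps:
A(V) = 1 (A(V) = 1² = 1)
A(-53) - 3*(-60) = 1 - 3*(-60) = 1 + 180 = 181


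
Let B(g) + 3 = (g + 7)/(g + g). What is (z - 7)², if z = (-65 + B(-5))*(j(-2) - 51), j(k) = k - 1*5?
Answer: 389786049/25 ≈ 1.5591e+7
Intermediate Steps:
j(k) = -5 + k (j(k) = k - 5 = -5 + k)
B(g) = -3 + (7 + g)/(2*g) (B(g) = -3 + (g + 7)/(g + g) = -3 + (7 + g)/((2*g)) = -3 + (7 + g)*(1/(2*g)) = -3 + (7 + g)/(2*g))
z = 19778/5 (z = (-65 + (½)*(7 - 5*(-5))/(-5))*((-5 - 2) - 51) = (-65 + (½)*(-⅕)*(7 + 25))*(-7 - 51) = (-65 + (½)*(-⅕)*32)*(-58) = (-65 - 16/5)*(-58) = -341/5*(-58) = 19778/5 ≈ 3955.6)
(z - 7)² = (19778/5 - 7)² = (19743/5)² = 389786049/25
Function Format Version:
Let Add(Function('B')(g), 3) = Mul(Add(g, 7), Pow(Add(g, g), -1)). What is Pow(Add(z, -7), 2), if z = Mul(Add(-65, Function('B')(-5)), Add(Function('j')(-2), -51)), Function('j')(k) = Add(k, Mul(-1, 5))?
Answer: Rational(389786049, 25) ≈ 1.5591e+7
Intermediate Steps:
Function('j')(k) = Add(-5, k) (Function('j')(k) = Add(k, -5) = Add(-5, k))
Function('B')(g) = Add(-3, Mul(Rational(1, 2), Pow(g, -1), Add(7, g))) (Function('B')(g) = Add(-3, Mul(Add(g, 7), Pow(Add(g, g), -1))) = Add(-3, Mul(Add(7, g), Pow(Mul(2, g), -1))) = Add(-3, Mul(Add(7, g), Mul(Rational(1, 2), Pow(g, -1)))) = Add(-3, Mul(Rational(1, 2), Pow(g, -1), Add(7, g))))
z = Rational(19778, 5) (z = Mul(Add(-65, Mul(Rational(1, 2), Pow(-5, -1), Add(7, Mul(-5, -5)))), Add(Add(-5, -2), -51)) = Mul(Add(-65, Mul(Rational(1, 2), Rational(-1, 5), Add(7, 25))), Add(-7, -51)) = Mul(Add(-65, Mul(Rational(1, 2), Rational(-1, 5), 32)), -58) = Mul(Add(-65, Rational(-16, 5)), -58) = Mul(Rational(-341, 5), -58) = Rational(19778, 5) ≈ 3955.6)
Pow(Add(z, -7), 2) = Pow(Add(Rational(19778, 5), -7), 2) = Pow(Rational(19743, 5), 2) = Rational(389786049, 25)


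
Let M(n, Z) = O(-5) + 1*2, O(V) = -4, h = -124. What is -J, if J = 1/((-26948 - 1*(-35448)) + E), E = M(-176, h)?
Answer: -1/8498 ≈ -0.00011767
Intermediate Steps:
M(n, Z) = -2 (M(n, Z) = -4 + 1*2 = -4 + 2 = -2)
E = -2
J = 1/8498 (J = 1/((-26948 - 1*(-35448)) - 2) = 1/((-26948 + 35448) - 2) = 1/(8500 - 2) = 1/8498 ≈ 0.00011767)
-J = -1*1/8498 = -1/8498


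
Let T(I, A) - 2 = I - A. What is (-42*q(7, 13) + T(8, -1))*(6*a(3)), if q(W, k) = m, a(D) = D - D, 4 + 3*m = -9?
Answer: 0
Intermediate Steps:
m = -13/3 (m = -4/3 + (⅓)*(-9) = -4/3 - 3 = -13/3 ≈ -4.3333)
a(D) = 0
q(W, k) = -13/3
T(I, A) = 2 + I - A (T(I, A) = 2 + (I - A) = 2 + I - A)
(-42*q(7, 13) + T(8, -1))*(6*a(3)) = (-42*(-13/3) + (2 + 8 - 1*(-1)))*(6*0) = (182 + (2 + 8 + 1))*0 = (182 + 11)*0 = 193*0 = 0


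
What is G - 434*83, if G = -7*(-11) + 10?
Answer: -35935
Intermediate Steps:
G = 87 (G = 77 + 10 = 87)
G - 434*83 = 87 - 434*83 = 87 - 36022 = -35935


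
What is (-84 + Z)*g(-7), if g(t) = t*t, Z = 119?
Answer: 1715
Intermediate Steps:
g(t) = t**2
(-84 + Z)*g(-7) = (-84 + 119)*(-7)**2 = 35*49 = 1715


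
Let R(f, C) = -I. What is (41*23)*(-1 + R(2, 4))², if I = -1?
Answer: 0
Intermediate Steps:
R(f, C) = 1 (R(f, C) = -1*(-1) = 1)
(41*23)*(-1 + R(2, 4))² = (41*23)*(-1 + 1)² = 943*0² = 943*0 = 0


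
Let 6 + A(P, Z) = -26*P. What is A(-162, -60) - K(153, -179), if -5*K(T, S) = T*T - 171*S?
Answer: 75048/5 ≈ 15010.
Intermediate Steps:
A(P, Z) = -6 - 26*P
K(T, S) = -T²/5 + 171*S/5 (K(T, S) = -(T*T - 171*S)/5 = -(T² - 171*S)/5 = -T²/5 + 171*S/5)
A(-162, -60) - K(153, -179) = (-6 - 26*(-162)) - (-⅕*153² + (171/5)*(-179)) = (-6 + 4212) - (-⅕*23409 - 30609/5) = 4206 - (-23409/5 - 30609/5) = 4206 - 1*(-54018/5) = 4206 + 54018/5 = 75048/5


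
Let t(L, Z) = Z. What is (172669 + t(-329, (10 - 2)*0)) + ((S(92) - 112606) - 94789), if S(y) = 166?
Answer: -34560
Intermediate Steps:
(172669 + t(-329, (10 - 2)*0)) + ((S(92) - 112606) - 94789) = (172669 + (10 - 2)*0) + ((166 - 112606) - 94789) = (172669 + 8*0) + (-112440 - 94789) = (172669 + 0) - 207229 = 172669 - 207229 = -34560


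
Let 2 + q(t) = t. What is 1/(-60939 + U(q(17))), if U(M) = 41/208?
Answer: -208/12675271 ≈ -1.6410e-5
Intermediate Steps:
q(t) = -2 + t
U(M) = 41/208 (U(M) = 41*(1/208) = 41/208)
1/(-60939 + U(q(17))) = 1/(-60939 + 41/208) = 1/(-12675271/208) = -208/12675271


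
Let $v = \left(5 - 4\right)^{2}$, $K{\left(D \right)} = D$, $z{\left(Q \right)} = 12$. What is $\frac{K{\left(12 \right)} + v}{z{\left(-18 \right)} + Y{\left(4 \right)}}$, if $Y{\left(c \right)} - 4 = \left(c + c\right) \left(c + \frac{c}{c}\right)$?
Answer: $\frac{13}{56} \approx 0.23214$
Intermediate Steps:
$Y{\left(c \right)} = 4 + 2 c \left(1 + c\right)$ ($Y{\left(c \right)} = 4 + \left(c + c\right) \left(c + \frac{c}{c}\right) = 4 + 2 c \left(c + 1\right) = 4 + 2 c \left(1 + c\right)$)
$v = 1$ ($v = 1^{2} = 1$)
$\frac{K{\left(12 \right)} + v}{z{\left(-18 \right)} + Y{\left(4 \right)}} = \frac{12 + 1}{12 + \left(4 + 2 \cdot 4 + 2 \cdot 4^{2}\right)} = \frac{13}{12 + \left(4 + 8 + 2 \cdot 16\right)} = \frac{13}{12 + \left(4 + 8 + 32\right)} = \frac{13}{12 + 44} = \frac{13}{56}$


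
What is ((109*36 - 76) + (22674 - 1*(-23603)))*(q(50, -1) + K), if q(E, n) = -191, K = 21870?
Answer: 1086659875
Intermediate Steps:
((109*36 - 76) + (22674 - 1*(-23603)))*(q(50, -1) + K) = ((109*36 - 76) + (22674 - 1*(-23603)))*(-191 + 21870) = ((3924 - 76) + (22674 + 23603))*21679 = (3848 + 46277)*21679 = 50125*21679 = 1086659875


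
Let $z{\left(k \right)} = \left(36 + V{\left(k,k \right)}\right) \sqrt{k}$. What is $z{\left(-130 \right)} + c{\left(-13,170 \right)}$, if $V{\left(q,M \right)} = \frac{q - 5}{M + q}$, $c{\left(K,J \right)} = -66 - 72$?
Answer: $-138 + \frac{1899 i \sqrt{130}}{52} \approx -138.0 + 416.38 i$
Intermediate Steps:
$c{\left(K,J \right)} = -138$
$V{\left(q,M \right)} = \frac{-5 + q}{M + q}$
$z{\left(k \right)} = \sqrt{k} \left(36 + \frac{-5 + k}{2 k}\right)$ ($z{\left(k \right)} = \left(36 + \frac{-5 + k}{k + k}\right) \sqrt{k} = \left(36 + \frac{-5 + k}{2 k}\right) \sqrt{k} = \sqrt{k} \left(36 + \frac{-5 + k}{2 k}\right)$)
$z{\left(-130 \right)} + c{\left(-13,170 \right)} = \frac{-5 + 73 \left(-130\right)}{2 i \sqrt{130}} - 138 = \frac{- \frac{i \sqrt{130}}{130} \left(-5 - 9490\right)}{2} - 138 = \frac{1}{2} \left(- \frac{i \sqrt{130}}{130}\right) \left(-9495\right) - 138 = \frac{1899 i \sqrt{130}}{52} - 138 = -138 + \frac{1899 i \sqrt{130}}{52}$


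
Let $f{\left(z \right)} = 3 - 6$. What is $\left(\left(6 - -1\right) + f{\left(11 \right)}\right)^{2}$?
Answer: $16$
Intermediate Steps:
$f{\left(z \right)} = -3$ ($f{\left(z \right)} = 3 - 6 = -3$)
$\left(\left(6 - -1\right) + f{\left(11 \right)}\right)^{2} = \left(\left(6 - -1\right) - 3\right)^{2} = \left(\left(6 + 1\right) - 3\right)^{2} = \left(7 - 3\right)^{2} = 4^{2} = 16$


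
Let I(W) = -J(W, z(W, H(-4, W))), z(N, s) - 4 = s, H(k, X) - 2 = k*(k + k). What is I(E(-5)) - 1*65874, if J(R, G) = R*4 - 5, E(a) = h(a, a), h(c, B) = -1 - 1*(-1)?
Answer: -65869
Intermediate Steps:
H(k, X) = 2 + 2*k**2 (H(k, X) = 2 + k*(k + k) = 2 + k*(2*k) = 2 + 2*k**2)
h(c, B) = 0 (h(c, B) = -1 + 1 = 0)
z(N, s) = 4 + s
E(a) = 0
J(R, G) = -5 + 4*R (J(R, G) = 4*R - 5 = -5 + 4*R)
I(W) = 5 - 4*W (I(W) = -(-5 + 4*W) = 5 - 4*W)
I(E(-5)) - 1*65874 = (5 - 4*0) - 1*65874 = (5 + 0) - 65874 = 5 - 65874 = -65869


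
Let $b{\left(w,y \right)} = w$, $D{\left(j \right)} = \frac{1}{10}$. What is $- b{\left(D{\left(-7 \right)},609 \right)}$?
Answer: $- \frac{1}{10} \approx -0.1$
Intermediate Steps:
$D{\left(j \right)} = \frac{1}{10}$
$- b{\left(D{\left(-7 \right)},609 \right)} = \left(-1\right) \frac{1}{10} = - \frac{1}{10}$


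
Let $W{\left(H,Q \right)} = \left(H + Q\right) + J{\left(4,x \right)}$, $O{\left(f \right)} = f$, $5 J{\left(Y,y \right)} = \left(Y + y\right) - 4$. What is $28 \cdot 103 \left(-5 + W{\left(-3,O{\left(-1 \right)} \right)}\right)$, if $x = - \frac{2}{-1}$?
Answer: $- \frac{124012}{5} \approx -24802.0$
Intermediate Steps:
$x = 2$ ($x = \left(-2\right) \left(-1\right) = 2$)
$J{\left(Y,y \right)} = - \frac{4}{5} + \frac{Y}{5} + \frac{y}{5}$ ($J{\left(Y,y \right)} = \frac{\left(Y + y\right) - 4}{5} = \frac{-4 + Y + y}{5} = - \frac{4}{5} + \frac{Y}{5} + \frac{y}{5}$)
$W{\left(H,Q \right)} = \frac{2}{5} + H + Q$ ($W{\left(H,Q \right)} = \left(H + Q\right) + \left(- \frac{4}{5} + \frac{1}{5} \cdot 4 + \frac{1}{5} \cdot 2\right) = \left(H + Q\right) + \left(- \frac{4}{5} + \frac{4}{5} + \frac{2}{5}\right) = \left(H + Q\right) + \frac{2}{5} = \frac{2}{5} + H + Q$)
$28 \cdot 103 \left(-5 + W{\left(-3,O{\left(-1 \right)} \right)}\right) = 28 \cdot 103 \left(-5 - \frac{18}{5}\right) = 2884 \left(-5 - \frac{18}{5}\right) = 2884 \left(- \frac{43}{5}\right) = - \frac{124012}{5}$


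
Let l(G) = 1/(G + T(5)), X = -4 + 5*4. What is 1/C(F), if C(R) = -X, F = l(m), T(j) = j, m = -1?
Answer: -1/16 ≈ -0.062500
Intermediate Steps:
X = 16 (X = -4 + 20 = 16)
l(G) = 1/(5 + G) (l(G) = 1/(G + 5) = 1/(5 + G))
F = ¼ (F = 1/(5 - 1) = 1/4 = ¼ ≈ 0.25000)
C(R) = -16 (C(R) = -1*16 = -16)
1/C(F) = 1/(-16) = -1/16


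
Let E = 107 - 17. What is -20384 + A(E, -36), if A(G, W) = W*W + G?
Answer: -18998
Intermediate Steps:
E = 90
A(G, W) = G + W² (A(G, W) = W² + G = G + W²)
-20384 + A(E, -36) = -20384 + (90 + (-36)²) = -20384 + (90 + 1296) = -20384 + 1386 = -18998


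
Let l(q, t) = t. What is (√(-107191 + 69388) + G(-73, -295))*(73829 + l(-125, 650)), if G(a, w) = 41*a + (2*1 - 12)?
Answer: -223660437 + 74479*I*√37803 ≈ -2.2366e+8 + 1.4481e+7*I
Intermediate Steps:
G(a, w) = -10 + 41*a (G(a, w) = 41*a + (2 - 12) = 41*a - 10 = -10 + 41*a)
(√(-107191 + 69388) + G(-73, -295))*(73829 + l(-125, 650)) = (√(-107191 + 69388) + (-10 + 41*(-73)))*(73829 + 650) = (√(-37803) + (-10 - 2993))*74479 = (I*√37803 - 3003)*74479 = (-3003 + I*√37803)*74479 = -223660437 + 74479*I*√37803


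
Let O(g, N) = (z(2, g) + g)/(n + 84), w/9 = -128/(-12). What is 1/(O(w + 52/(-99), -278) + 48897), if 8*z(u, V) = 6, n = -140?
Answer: 22176/1084301767 ≈ 2.0452e-5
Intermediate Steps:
z(u, V) = 3/4 (z(u, V) = (1/8)*6 = 3/4)
w = 96 (w = 9*(-128/(-12)) = 9*(-128*(-1/12)) = 9*(32/3) = 96)
O(g, N) = -3/224 - g/56 (O(g, N) = (3/4 + g)/(-140 + 84) = (3/4 + g)/(-56) = (3/4 + g)*(-1/56) = -3/224 - g/56)
1/(O(w + 52/(-99), -278) + 48897) = 1/((-3/224 - (96 + 52/(-99))/56) + 48897) = 1/((-3/224 - (96 + 52*(-1/99))/56) + 48897) = 1/((-3/224 - (96 - 52/99)/56) + 48897) = 1/((-3/224 - 1/56*9452/99) + 48897) = 1/((-3/224 - 2363/1386) + 48897) = 1/(-38105/22176 + 48897) = 1/(1084301767/22176) = 22176/1084301767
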